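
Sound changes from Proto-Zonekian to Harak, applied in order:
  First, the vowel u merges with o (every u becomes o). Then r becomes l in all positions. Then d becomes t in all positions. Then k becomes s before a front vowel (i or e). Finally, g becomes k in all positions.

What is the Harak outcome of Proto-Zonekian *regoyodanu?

lekoyotano

Harak: start from *regoyodanu.
  rule 1 (vowel merger): regoyodanu → regoyodano
  rule 2 (unconditioned shift): regoyodano → legoyodano
  rule 3 (unconditioned shift): legoyodano → legoyotano
  rule 4: no change — legoyotano
  rule 5 (unconditioned shift): legoyotano → lekoyotano
  ⇒ Harak lekoyotano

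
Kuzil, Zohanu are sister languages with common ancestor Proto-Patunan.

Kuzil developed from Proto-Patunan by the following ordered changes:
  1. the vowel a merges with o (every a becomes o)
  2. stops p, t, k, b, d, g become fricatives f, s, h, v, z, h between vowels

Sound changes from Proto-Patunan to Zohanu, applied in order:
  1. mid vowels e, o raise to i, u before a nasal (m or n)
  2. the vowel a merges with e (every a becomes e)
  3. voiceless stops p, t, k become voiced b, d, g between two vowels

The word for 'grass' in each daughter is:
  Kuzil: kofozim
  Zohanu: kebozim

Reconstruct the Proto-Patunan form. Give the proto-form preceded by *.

Position 3: Kuzil has f, Zohanu has b. Taking the neighbouring segments as reconstructed: Kuzil f could go back to *p or *f; Zohanu b could go back to *p or *b — the one source consistent with every daughter is *p.
Position 2: Kuzil has o, Zohanu has e. Taking the neighbouring segments as reconstructed: Kuzil o could go back to *a or *o; Zohanu e could go back to *a or *e — the one source consistent with every daughter is *a.
This points to *kapozim. Verify forward in each daughter:
Kuzil: *kapozim
  kapozim → kopozim   [vowel merger]
  kopozim → kofozim   [intervocalic lenition]
  giving Kuzil kofozim.
Zohanu: *kapozim > kepozim > kebozim  (by vowel merger, intervocalic voicing)
Only *kapozim yields all of Kuzil kofozim, Zohanu kebozim.

*kapozim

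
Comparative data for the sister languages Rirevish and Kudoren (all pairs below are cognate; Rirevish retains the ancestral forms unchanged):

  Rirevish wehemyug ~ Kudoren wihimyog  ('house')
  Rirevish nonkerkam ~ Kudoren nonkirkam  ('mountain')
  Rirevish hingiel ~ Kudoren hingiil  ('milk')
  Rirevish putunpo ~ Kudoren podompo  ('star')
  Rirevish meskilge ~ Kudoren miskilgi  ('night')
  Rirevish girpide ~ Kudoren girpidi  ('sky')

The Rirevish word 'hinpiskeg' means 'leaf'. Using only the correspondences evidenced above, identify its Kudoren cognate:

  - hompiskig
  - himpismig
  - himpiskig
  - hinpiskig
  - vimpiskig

himpiskig

putunpo ~ podompo — Rirevish n corresponds to Kudoren m after a vowel, before a labial obstruent.
wehemyug ~ wihimyog, meskilge ~ miskilgi — Rirevish e corresponds to Kudoren i after a consonant, before a consonant other than r, m, n, p, b, f, v.
Applying these to Rirevish 'hinpiskeg':
  hinpiskeg → himpiskeg   (n→m after a vowel, before a labial obstruent)
  himpiskeg → himpiskig   (e→i after a consonant, before a consonant other than r, m, n, p, b, f, v)
So the Kudoren cognate is 'himpiskig'.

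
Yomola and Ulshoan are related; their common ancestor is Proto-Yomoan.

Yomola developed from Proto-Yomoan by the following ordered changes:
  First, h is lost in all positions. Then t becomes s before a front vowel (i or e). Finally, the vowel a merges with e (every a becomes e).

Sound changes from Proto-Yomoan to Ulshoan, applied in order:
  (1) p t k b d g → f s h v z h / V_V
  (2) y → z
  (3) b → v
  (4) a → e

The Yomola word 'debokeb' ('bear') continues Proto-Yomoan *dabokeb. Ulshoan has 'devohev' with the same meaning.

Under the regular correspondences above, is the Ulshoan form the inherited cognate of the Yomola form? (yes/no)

Derive the expected Ulshoan reflex of *dabokeb:
Ulshoan: *dabokeb > davoheb > davohev > devohev  (by intervocalic lenition, unconditioned shift, vowel merger)
Ulshoan 'devohev' matches the regular reflex exactly, so the pair is cognate.

yes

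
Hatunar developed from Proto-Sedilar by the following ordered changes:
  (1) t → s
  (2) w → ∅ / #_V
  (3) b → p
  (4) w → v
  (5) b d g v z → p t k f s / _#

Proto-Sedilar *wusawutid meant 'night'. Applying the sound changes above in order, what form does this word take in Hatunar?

usavusit

Hatunar: start from *wusawutid.
  rule 1 (unconditioned shift): wusawutid → wusawusid
  rule 2 (glide loss): wusawusid → usawusid
  rule 3: no change — usawusid
  rule 4 (unconditioned shift): usawusid → usavusid
  rule 5 (final devoicing): usavusid → usavusit
  ⇒ Hatunar usavusit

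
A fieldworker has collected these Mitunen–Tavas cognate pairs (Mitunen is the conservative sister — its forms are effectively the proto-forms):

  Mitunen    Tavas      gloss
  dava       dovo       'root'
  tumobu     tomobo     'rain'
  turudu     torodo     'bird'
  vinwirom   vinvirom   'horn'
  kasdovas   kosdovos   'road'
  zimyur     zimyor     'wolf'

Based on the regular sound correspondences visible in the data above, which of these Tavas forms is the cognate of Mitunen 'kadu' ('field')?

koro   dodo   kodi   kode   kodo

kodo

kasdovas ~ kosdovos — Mitunen a corresponds to Tavas o after a consonant, before a consonant other than r, m, n, p, b, f, v.
tumobu ~ tomobo, turudu ~ torodo — Mitunen u corresponds to Tavas o word-finally.
Applying these to Mitunen 'kadu':
  kadu → kodu   (a→o after a consonant, before a consonant other than r, m, n, p, b, f, v)
  kodu → kodo   (u→o word-finally)
So the Tavas cognate is 'kodo'.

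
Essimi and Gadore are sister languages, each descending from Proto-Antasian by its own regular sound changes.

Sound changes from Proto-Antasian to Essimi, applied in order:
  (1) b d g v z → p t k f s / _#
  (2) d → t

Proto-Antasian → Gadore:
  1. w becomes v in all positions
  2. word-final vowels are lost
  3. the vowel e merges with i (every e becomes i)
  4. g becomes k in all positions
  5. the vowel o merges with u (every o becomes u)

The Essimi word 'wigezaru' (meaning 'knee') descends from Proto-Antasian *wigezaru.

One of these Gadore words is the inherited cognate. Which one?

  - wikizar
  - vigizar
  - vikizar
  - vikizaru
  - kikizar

Gadore: *wigezaru > vigezaru > vigezar > vigizar > vikizar  (by unconditioned shift, apocope, vowel merger, unconditioned shift)
Only 'vikizar' matches the regular Gadore development of *wigezaru.

vikizar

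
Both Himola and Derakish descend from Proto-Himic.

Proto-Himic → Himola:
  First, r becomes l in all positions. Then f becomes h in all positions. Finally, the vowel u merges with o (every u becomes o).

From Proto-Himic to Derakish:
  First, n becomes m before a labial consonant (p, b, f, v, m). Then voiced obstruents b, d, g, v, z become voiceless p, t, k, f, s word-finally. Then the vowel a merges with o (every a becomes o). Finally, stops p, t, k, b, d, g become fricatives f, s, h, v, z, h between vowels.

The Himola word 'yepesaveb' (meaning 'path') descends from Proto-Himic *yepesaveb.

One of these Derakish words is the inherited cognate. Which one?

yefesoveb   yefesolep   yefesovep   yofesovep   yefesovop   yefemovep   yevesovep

Derakish: *yepesaveb > yepesavep > yepesovep > yefesovep  (by final devoicing, vowel merger, intervocalic lenition)
The other candidates each miss or misapply at least one Derakish change.

yefesovep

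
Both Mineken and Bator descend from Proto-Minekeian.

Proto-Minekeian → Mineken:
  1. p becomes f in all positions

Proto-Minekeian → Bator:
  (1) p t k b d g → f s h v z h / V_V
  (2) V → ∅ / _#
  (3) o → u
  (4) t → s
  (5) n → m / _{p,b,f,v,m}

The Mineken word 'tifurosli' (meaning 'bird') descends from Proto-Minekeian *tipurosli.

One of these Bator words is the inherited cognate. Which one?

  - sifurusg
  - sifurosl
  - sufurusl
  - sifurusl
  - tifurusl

sifurusl

Bator: *tipurosli > tifurosli > tifurosl > tifurusl > sifurusl  (by intervocalic lenition, apocope, vowel merger, unconditioned shift)
Only 'sifurusl' matches the regular Bator development of *tipurosli.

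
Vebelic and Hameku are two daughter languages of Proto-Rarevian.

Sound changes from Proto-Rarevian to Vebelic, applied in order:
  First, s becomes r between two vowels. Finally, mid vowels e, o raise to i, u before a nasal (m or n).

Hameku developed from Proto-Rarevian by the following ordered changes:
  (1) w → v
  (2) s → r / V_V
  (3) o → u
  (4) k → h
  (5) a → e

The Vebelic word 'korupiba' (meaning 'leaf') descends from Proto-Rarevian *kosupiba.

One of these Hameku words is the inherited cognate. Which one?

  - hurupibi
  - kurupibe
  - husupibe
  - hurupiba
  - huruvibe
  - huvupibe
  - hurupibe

Hameku: *kosupiba
  kosupiba (rule 1 does not apply)
  kosupiba → korupiba   [rhotacism]
  korupiba → kurupiba   [vowel merger]
  kurupiba → hurupiba   [unconditioned shift]
  hurupiba → hurupibe   [vowel merger]
  giving Hameku hurupibe.

hurupibe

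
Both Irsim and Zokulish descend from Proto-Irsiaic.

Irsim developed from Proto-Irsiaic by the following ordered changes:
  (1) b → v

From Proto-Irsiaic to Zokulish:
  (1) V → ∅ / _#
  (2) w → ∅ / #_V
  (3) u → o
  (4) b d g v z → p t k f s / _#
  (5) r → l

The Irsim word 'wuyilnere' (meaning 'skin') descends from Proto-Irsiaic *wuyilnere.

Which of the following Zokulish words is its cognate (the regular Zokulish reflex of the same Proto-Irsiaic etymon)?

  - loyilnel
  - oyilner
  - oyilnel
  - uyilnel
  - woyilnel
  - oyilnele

Zokulish: *wuyilnere > wuyilner > uyilner > oyilner > oyilnel  (by apocope, glide loss, vowel merger, unconditioned shift)

oyilnel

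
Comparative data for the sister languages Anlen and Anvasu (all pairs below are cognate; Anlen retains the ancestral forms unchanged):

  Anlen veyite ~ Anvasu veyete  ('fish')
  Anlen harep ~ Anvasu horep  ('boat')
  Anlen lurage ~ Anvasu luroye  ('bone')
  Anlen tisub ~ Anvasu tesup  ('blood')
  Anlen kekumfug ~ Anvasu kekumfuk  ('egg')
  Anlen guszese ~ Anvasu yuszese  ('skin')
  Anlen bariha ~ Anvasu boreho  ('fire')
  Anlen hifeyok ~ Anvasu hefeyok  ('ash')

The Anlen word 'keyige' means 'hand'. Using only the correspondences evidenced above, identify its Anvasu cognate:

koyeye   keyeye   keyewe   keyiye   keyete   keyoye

veyite ~ veyete, tisub ~ tesup — Anlen i corresponds to Anvasu e after a consonant, before a consonant other than r, m, n, p, b, f, v.
lurage ~ luroye — Anlen g corresponds to Anvasu y between vowels (before a front vowel).
Applying these to Anlen 'keyige':
  keyige → keyege   (i→e after a consonant, before a consonant other than r, m, n, p, b, f, v)
  keyege → keyeye   (g→y between vowels (before a front vowel))
So the Anvasu cognate is 'keyeye'.

keyeye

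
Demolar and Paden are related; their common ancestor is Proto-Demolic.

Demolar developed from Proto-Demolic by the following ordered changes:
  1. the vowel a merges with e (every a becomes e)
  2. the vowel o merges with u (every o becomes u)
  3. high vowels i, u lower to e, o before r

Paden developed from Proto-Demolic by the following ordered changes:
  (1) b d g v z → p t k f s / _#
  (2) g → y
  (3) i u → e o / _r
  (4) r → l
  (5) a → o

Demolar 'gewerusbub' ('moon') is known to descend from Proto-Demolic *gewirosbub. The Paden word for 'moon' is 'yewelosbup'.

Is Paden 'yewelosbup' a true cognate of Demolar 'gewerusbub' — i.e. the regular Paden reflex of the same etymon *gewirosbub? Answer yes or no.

Derive the expected Paden reflex of *gewirosbub:
Paden: *gewirosbub
  gewirosbub → gewirosbup   [final devoicing]
  gewirosbup → yewirosbup   [unconditioned shift]
  yewirosbup → yewerosbup   [pre-rhotic lowering]
  yewerosbup → yewelosbup   [unconditioned shift]
  yewelosbup (rule 5 does not apply)
  giving Paden yewelosbup.
Paden 'yewelosbup' matches the regular reflex exactly, so the pair is cognate.

yes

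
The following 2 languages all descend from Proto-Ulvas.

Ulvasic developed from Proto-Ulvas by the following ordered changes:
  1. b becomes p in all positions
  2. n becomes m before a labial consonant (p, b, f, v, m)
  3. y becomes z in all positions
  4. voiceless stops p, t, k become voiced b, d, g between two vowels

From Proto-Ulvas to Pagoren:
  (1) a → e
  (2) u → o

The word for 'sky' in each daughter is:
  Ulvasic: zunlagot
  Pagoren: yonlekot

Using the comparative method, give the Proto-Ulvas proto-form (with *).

Position 5: Ulvasic has a, Pagoren has e. Ulvasic preserves a here (none of its changes turn any other segment into a), so the proto-segment is *a.
Position 2: Ulvasic has u, Pagoren has o. Ulvasic preserves u here (none of its changes turn any other segment into u), so the proto-segment is *u.
Continuing position by position gives *yunlakot; check it forward:
Ulvasic: *yunlakot > zunlakot > zunlagot  (by unconditioned shift, intervocalic voicing)
Pagoren: *yunlakot > yunlekot > yonlekot  (by vowel merger, vowel merger)
*yunlakot is the unique common source.

*yunlakot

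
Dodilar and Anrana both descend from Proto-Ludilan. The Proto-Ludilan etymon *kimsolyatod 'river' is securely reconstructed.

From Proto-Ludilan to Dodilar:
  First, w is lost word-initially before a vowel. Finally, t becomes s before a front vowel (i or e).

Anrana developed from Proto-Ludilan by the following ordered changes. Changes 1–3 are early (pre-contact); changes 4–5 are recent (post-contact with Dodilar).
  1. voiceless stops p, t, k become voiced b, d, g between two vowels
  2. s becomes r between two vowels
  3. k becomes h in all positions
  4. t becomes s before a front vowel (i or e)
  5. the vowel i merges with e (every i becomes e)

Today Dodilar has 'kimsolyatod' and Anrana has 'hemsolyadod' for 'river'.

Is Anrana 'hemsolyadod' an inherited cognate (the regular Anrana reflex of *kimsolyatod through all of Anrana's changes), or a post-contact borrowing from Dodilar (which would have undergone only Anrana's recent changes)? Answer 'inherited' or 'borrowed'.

If inherited, *kimsolyatod would pass through all of Anrana's changes:
Anrana: *kimsolyatod > kimsolyadod > himsolyadod > hemsolyadod  (by intervocalic voicing, unconditioned shift, vowel merger)
If borrowed from Dodilar 'kimsolyatod' after the early changes, it would undergo only the recent ones:
  rule 4 (palatalisation): no change (kimsolyatod)
  rule 5 (vowel merger): kimsolyatod → kemsolyatod
  ⇒ as a loan: kemsolyatod
Anrana 'hemsolyadod' matches the inherited outcome exactly, so it is an inherited cognate, not a loan.

inherited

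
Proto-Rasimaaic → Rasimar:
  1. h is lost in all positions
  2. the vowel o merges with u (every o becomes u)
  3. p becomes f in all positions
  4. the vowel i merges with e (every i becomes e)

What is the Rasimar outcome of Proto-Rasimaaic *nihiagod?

neeagud

Rasimar: start from *nihiagod.
  rule 1 (h-loss): nihiagod → niiagod
  rule 2 (vowel merger): niiagod → niiagud
  rule 3: no change — niiagud
  rule 4 (vowel merger): niiagud → neeagud
  ⇒ Rasimar neeagud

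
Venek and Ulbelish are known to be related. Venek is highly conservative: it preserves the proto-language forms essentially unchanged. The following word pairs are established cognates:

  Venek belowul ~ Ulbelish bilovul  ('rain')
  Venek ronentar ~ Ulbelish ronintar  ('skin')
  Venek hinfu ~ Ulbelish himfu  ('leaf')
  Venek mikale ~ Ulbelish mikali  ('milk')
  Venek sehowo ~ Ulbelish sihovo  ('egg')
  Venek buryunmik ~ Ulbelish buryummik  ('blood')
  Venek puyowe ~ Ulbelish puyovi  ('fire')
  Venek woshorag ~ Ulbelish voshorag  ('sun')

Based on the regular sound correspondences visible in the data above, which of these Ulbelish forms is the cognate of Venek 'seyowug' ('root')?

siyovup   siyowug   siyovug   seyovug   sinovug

siyovug

belowul ~ bilovul, sehowo ~ sihovo — Venek e corresponds to Ulbelish i after a consonant, before a consonant other than r, m, n, p, b, f, v.
belowul ~ bilovul — Venek w corresponds to Ulbelish v between vowels (before a back vowel).
Applying these to Venek 'seyowug':
  seyowug → siyowug   (e→i after a consonant, before a consonant other than r, m, n, p, b, f, v)
  siyowug → siyovug   (w→v between vowels (before a back vowel))
So the Ulbelish cognate is 'siyovug'.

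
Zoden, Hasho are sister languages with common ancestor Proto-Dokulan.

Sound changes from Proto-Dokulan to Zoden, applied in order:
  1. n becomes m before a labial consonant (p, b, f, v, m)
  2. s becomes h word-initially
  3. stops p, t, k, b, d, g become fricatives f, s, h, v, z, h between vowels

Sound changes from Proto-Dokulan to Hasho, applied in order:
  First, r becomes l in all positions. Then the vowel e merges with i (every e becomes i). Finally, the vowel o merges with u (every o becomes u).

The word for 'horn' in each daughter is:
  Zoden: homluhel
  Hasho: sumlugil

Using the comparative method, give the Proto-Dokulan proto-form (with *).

Position 1: Zoden has h, Hasho has s. Hasho preserves s here (none of its changes turn any other segment into s), so the proto-segment is *s.
Position 7: Zoden has e, Hasho has i. Zoden preserves e here (none of its changes turn any other segment into e), so the proto-segment is *e.
Position 2: Zoden has o, Hasho has u. Zoden preserves o here (none of its changes turn any other segment into o), so the proto-segment is *o.
Continuing position by position gives *somlugel; check it forward:
Zoden: *somlugel
  somlugel (rule 1 does not apply)
  somlugel → homlugel   [debuccalisation]
  homlugel → homluhel   [intervocalic lenition]
  giving Zoden homluhel.
Hasho: *somlugel > somlugil > sumlugil  (by vowel merger, vowel merger)
Only *somlugel yields all of Zoden homluhel, Hasho sumlugil.

*somlugel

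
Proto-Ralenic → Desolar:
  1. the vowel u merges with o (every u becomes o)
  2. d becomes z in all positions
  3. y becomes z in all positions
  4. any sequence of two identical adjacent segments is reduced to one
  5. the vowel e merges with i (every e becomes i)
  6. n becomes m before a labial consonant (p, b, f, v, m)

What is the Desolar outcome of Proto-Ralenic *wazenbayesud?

wazimbazisoz

Desolar: *wazenbayesud > wazenbayesod > wazenbayesoz > wazenbazesoz > wazinbazisoz > wazimbazisoz  (by vowel merger, unconditioned shift, unconditioned shift, vowel merger, nasal place assimilation)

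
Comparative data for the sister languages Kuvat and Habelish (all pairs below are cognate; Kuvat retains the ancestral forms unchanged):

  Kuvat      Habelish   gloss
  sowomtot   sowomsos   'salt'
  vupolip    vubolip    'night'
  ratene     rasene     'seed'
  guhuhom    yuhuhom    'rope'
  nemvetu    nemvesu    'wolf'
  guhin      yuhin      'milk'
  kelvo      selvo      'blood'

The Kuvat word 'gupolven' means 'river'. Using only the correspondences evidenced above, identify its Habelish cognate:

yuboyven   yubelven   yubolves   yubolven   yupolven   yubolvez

guhuhom ~ yuhuhom, guhin ~ yuhin — Kuvat g corresponds to Habelish y word-initially before a back vowel.
vupolip ~ vubolip — Kuvat p corresponds to Habelish b between vowels (before a back vowel).
Applying these to Kuvat 'gupolven':
  gupolven → yupolven   (g→y word-initially before a back vowel)
  yupolven → yubolven   (p→b between vowels (before a back vowel))
So the Habelish cognate is 'yubolven'.

yubolven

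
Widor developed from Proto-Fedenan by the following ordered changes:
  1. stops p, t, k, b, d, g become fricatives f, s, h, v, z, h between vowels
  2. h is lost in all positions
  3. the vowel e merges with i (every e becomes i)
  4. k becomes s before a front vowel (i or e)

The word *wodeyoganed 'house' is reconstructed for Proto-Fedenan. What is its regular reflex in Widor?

woziyoanid

Widor: start from *wodeyoganed.
  rule 1 (intervocalic lenition): wodeyoganed → wozeyohaned
  rule 2 (h-loss): wozeyohaned → wozeyoaned
  rule 3 (vowel merger): wozeyoaned → woziyoanid
  rule 4: no change — woziyoanid
  ⇒ Widor woziyoanid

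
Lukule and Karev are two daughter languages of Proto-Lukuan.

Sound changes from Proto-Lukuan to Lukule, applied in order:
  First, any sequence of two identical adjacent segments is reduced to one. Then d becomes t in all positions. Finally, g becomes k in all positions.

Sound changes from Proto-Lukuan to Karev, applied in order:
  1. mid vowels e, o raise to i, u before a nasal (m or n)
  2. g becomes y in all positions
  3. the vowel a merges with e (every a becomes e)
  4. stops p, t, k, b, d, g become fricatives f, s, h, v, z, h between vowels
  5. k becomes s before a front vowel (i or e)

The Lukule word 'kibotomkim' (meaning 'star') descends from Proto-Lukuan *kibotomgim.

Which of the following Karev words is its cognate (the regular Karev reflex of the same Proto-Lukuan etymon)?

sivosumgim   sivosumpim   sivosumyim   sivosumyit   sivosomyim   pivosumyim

Karev: *kibotomgim
  kibotomgim → kibotumgim   [pre-nasal raising]
  kibotumgim → kibotumyim   [unconditioned shift]
  kibotumyim (rule 3 does not apply)
  kibotumyim → kivosumyim   [intervocalic lenition]
  kivosumyim → sivosumyim   [palatalisation]
  giving Karev sivosumyim.
Among the options, 'sivosumyim' alone shows every Karev change applied in order.

sivosumyim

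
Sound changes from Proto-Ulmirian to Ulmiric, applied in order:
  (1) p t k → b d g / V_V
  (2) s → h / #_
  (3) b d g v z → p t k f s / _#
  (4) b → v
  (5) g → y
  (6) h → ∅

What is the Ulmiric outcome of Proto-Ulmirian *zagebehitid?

Ulmiric: start from *zagebehitid.
  rule 1 (intervocalic voicing): zagebehitid → zagebehidid
  rule 2: no change — zagebehidid
  rule 3 (final devoicing): zagebehidid → zagebehidit
  rule 4 (unconditioned shift): zagebehidit → zagevehidit
  rule 5 (unconditioned shift): zagevehidit → zayevehidit
  rule 6 (h-loss): zayevehidit → zayeveidit
  ⇒ Ulmiric zayeveidit

zayeveidit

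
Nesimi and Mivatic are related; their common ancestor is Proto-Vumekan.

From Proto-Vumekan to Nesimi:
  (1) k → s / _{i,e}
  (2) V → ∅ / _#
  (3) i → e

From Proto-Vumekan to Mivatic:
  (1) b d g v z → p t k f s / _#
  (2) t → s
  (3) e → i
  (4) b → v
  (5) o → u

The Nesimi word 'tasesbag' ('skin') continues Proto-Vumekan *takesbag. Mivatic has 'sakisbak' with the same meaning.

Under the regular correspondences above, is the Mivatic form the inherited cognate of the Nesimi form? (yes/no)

Derive the expected Mivatic reflex of *takesbag:
Mivatic: *takesbag
  takesbag → takesbak   [final devoicing]
  takesbak → sakesbak   [unconditioned shift]
  sakesbak → sakisbak   [vowel merger]
  sakisbak → sakisvak   [unconditioned shift]
  sakisvak (rule 5 does not apply)
  giving Mivatic sakisvak.
The regular Mivatic reflex would be 'sakisvak', but the attested form is 'sakisbak'. The correspondence is irregular, so they are not cognates (the Mivatic form has a different source).

no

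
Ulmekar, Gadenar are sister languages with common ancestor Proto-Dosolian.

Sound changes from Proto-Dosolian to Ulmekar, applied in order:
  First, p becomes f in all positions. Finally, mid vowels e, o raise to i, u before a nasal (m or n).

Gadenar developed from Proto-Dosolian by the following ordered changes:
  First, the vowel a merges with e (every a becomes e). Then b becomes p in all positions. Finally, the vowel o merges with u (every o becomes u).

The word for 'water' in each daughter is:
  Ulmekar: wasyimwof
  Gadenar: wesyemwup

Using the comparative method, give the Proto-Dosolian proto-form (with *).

*wasyemwop

Position 8: Ulmekar has o, Gadenar has u. Ulmekar preserves o here (none of its changes turn any other segment into o), so the proto-segment is *o.
Position 2: Ulmekar has a, Gadenar has e. Ulmekar preserves a here (none of its changes turn any other segment into a), so the proto-segment is *a.
Continuing position by position gives *wasyemwop; check it forward:
Ulmekar: start from *wasyemwop.
  rule 1 (unconditioned shift): wasyemwop → wasyemwof
  rule 2 (pre-nasal raising): wasyemwof → wasyimwof
  ⇒ Ulmekar wasyimwof
Gadenar: start from *wasyemwop.
  rule 1 (vowel merger): wasyemwop → wesyemwop
  rule 2: no change — wesyemwop
  rule 3 (vowel merger): wesyemwop → wesyemwup
  ⇒ Gadenar wesyemwup
Only *wasyemwop yields all of Ulmekar wasyimwof, Gadenar wesyemwup.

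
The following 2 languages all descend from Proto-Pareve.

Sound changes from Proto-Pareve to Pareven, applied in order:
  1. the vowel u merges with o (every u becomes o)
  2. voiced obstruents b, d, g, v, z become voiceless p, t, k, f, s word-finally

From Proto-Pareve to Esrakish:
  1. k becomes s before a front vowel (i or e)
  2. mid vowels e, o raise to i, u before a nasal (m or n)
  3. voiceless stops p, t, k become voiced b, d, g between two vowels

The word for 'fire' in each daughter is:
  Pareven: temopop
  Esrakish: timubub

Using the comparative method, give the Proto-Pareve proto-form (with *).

*temupub

Position 6: Pareven has o, Esrakish has u. Taking the neighbouring segments as reconstructed: Pareven o could go back to *o or *u; Esrakish u can only go back to *u — the one source consistent with every daughter is *u.
Position 7: Pareven has p, Esrakish has b. Taking the neighbouring segments as reconstructed: Pareven p could go back to *p or *b; Esrakish b can only go back to *b — the one source consistent with every daughter is *b.
Continuing position by position gives *temupub; check it forward:
Pareven: start from *temupub.
  rule 1 (vowel merger): temupub → temopob
  rule 2 (final devoicing): temopob → temopop
  ⇒ Pareven temopop
Esrakish: *temupub
  temupub (rule 1 does not apply)
  temupub → timupub   [pre-nasal raising]
  timupub → timubub   [intervocalic voicing]
  giving Esrakish timubub.
No other proto-form is consistent with every reflex, so the reconstruction is *temupub.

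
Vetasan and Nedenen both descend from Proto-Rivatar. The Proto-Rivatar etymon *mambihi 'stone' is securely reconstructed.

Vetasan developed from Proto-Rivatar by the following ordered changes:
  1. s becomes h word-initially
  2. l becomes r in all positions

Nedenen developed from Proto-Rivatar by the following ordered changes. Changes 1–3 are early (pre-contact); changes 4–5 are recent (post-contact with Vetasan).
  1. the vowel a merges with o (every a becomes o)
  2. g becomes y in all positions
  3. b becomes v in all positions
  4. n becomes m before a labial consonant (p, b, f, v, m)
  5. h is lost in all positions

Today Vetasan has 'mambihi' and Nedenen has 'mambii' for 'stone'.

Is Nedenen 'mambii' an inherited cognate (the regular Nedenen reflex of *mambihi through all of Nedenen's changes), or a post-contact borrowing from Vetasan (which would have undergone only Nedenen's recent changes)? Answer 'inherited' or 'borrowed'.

If inherited, *mambihi would pass through all of Nedenen's changes:
Nedenen: *mambihi > mombihi > momvihi > momvii  (by vowel merger, unconditioned shift, h-loss)
If borrowed from Vetasan 'mambihi' after the early changes, it would undergo only the recent ones:
  rule 4 (nasal place assimilation): no change (mambihi)
  rule 5 (h-loss): mambihi → mambii
  ⇒ as a loan: mambii
Nedenen 'mambii' matches the loan outcome 'mambii', not the inherited 'momvii' — it skipped the early Nedenen changes, so it was borrowed from Vetasan.

borrowed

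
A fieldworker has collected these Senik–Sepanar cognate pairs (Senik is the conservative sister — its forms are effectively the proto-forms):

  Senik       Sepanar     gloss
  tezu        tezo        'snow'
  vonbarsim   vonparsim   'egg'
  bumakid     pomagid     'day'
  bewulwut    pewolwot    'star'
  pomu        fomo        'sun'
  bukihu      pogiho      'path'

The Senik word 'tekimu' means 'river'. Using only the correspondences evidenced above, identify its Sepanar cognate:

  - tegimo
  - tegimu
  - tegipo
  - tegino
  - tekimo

tegimo

bumakid ~ pomagid, bukihu ~ pogiho — Senik k corresponds to Sepanar g between vowels (before a front vowel).
tezu ~ tezo, pomu ~ fomo — Senik u corresponds to Sepanar o word-finally.
Applying these to Senik 'tekimu':
  tekimu → tegimu   (k→g between vowels (before a front vowel))
  tegimu → tegimo   (u→o word-finally)
So the Sepanar cognate is 'tegimo'.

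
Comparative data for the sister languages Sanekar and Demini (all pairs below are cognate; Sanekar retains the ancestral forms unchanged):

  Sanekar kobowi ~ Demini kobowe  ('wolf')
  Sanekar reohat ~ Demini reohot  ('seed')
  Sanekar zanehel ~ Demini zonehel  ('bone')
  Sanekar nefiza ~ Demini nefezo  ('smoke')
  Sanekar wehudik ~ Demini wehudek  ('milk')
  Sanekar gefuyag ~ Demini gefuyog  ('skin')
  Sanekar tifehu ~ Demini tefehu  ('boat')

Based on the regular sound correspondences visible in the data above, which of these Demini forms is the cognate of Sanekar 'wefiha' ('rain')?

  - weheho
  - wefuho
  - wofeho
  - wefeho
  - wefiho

nefiza ~ nefezo, wehudik ~ wehudek — Sanekar i corresponds to Demini e after a consonant, before a consonant other than r, m, n, p, b, f, v.
nefiza ~ nefezo — Sanekar a corresponds to Demini o word-finally.
Applying these to Sanekar 'wefiha':
  wefiha → wefeha   (i→e after a consonant, before a consonant other than r, m, n, p, b, f, v)
  wefeha → wefeho   (a→o word-finally)
So the Demini cognate is 'wefeho'.

wefeho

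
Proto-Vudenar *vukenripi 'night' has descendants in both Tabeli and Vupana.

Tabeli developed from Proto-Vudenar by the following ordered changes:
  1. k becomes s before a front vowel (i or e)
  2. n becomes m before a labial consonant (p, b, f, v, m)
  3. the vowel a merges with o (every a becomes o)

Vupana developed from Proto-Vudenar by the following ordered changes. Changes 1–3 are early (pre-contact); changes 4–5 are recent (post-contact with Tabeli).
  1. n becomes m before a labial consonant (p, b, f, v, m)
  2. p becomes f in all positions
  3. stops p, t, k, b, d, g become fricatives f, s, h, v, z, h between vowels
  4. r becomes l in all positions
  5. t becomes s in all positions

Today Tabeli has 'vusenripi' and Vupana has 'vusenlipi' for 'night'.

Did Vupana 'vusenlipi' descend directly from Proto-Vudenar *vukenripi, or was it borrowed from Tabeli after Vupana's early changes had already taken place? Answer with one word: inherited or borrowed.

If inherited, *vukenripi would pass through all of Vupana's changes:
Vupana: start from *vukenripi.
  rule 1: no change — vukenripi
  rule 2 (unconditioned shift): vukenripi → vukenrifi
  rule 3 (intervocalic lenition): vukenrifi → vuhenrifi
  rule 4 (unconditioned shift): vuhenrifi → vuhenlifi
  rule 5: no change — vuhenlifi
  ⇒ Vupana vuhenlifi
If borrowed from Tabeli 'vusenripi' after the early changes, it would undergo only the recent ones:
  rule 4 (unconditioned shift): vusenripi → vusenlipi
  rule 5 (unconditioned shift): no change (vusenlipi)
  ⇒ as a loan: vusenlipi
Vupana 'vusenlipi' matches the loan outcome 'vusenlipi', not the inherited 'vuhenlifi' — it skipped the early Vupana changes, so it was borrowed from Tabeli.

borrowed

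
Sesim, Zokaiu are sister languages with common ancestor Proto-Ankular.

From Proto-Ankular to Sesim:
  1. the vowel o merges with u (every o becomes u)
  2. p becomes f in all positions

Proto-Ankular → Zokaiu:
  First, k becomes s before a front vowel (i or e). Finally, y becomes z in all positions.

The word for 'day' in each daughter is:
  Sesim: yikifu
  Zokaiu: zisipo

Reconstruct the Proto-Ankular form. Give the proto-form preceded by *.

*yikipo

Position 1: Sesim has y, Zokaiu has z. Sesim preserves y here (none of its changes turn any other segment into y), so the proto-segment is *y.
Position 6: Sesim has u, Zokaiu has o. Zokaiu preserves o here (none of its changes turn any other segment into o), so the proto-segment is *o.
This points to *yikipo. Verify forward in each daughter:
Sesim: *yikipo > yikipu > yikifu  (by vowel merger, unconditioned shift)
Zokaiu: start from *yikipo.
  rule 1 (palatalisation): yikipo → yisipo
  rule 2 (unconditioned shift): yisipo → zisipo
  ⇒ Zokaiu zisipo
*yikipo is the unique common source.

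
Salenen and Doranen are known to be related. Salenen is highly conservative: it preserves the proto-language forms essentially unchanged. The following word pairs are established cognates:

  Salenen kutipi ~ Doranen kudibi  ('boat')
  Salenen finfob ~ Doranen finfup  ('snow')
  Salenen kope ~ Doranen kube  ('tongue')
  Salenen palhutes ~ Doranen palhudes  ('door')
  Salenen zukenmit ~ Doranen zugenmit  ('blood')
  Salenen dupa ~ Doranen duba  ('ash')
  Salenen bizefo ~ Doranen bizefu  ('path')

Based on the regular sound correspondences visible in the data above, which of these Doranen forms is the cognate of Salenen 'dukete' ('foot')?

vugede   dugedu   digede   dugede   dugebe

zukenmit ~ zugenmit — Salenen k corresponds to Doranen g between vowels (before a front vowel).
palhutes ~ palhudes — Salenen t corresponds to Doranen d between vowels (before a front vowel).
Applying these to Salenen 'dukete':
  dukete → dugete   (k→g between vowels (before a front vowel))
  dugete → dugede   (t→d between vowels (before a front vowel))
So the Doranen cognate is 'dugede'.

dugede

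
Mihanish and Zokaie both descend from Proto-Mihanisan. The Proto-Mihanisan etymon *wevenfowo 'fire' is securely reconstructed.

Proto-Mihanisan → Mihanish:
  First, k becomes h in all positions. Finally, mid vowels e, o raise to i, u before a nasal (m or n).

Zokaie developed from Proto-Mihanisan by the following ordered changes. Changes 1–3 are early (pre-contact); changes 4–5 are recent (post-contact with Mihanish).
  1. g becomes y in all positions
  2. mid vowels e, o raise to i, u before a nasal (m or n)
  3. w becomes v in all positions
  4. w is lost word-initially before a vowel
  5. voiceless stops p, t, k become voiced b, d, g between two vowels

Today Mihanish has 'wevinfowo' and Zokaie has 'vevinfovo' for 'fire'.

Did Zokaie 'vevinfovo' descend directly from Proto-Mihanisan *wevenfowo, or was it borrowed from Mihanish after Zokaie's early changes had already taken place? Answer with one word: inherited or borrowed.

If inherited, *wevenfowo would pass through all of Zokaie's changes:
Zokaie: start from *wevenfowo.
  rule 1: no change — wevenfowo
  rule 2 (pre-nasal raising): wevenfowo → wevinfowo
  rule 3 (unconditioned shift): wevinfowo → vevinfovo
  rule 4: no change — vevinfovo
  rule 5: no change — vevinfovo
  ⇒ Zokaie vevinfovo
If borrowed from Mihanish 'wevinfowo' after the early changes, it would undergo only the recent ones:
  rule 4 (glide loss): wevinfowo → evinfowo
  rule 5 (intervocalic voicing): no change (evinfowo)
  ⇒ as a loan: evinfowo
Zokaie 'vevinfovo' matches the inherited outcome exactly, so it is an inherited cognate, not a loan.

inherited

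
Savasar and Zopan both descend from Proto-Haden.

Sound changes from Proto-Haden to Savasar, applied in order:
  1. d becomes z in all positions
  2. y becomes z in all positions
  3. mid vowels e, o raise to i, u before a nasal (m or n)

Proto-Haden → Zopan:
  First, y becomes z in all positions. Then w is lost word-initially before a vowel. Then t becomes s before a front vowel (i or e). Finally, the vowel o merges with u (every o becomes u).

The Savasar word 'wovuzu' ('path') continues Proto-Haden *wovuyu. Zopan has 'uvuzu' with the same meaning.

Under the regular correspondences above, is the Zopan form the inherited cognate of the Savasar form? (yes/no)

yes

Derive the expected Zopan reflex of *wovuyu:
Zopan: start from *wovuyu.
  rule 1 (unconditioned shift): wovuyu → wovuzu
  rule 2 (glide loss): wovuzu → ovuzu
  rule 3: no change — ovuzu
  rule 4 (vowel merger): ovuzu → uvuzu
  ⇒ Zopan uvuzu
Zopan 'uvuzu' matches the regular reflex exactly, so the pair is cognate.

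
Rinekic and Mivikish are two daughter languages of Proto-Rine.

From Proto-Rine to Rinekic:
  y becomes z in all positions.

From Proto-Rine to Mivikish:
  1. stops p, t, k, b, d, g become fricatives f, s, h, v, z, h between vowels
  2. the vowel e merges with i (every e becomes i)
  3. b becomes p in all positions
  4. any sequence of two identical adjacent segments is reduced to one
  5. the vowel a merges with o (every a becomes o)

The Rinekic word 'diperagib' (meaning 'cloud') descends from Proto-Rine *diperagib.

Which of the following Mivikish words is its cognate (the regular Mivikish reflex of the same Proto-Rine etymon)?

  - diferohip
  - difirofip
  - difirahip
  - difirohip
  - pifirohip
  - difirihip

difirohip

Mivikish: *diperagib
  diperagib → diferahib   [intervocalic lenition]
  diferahib → difirahib   [vowel merger]
  difirahib → difirahip   [unconditioned shift]
  difirahip (rule 4 does not apply)
  difirahip → difirohip   [vowel merger]
  giving Mivikish difirohip.
Among the options, 'difirohip' alone shows every Mivikish change applied in order.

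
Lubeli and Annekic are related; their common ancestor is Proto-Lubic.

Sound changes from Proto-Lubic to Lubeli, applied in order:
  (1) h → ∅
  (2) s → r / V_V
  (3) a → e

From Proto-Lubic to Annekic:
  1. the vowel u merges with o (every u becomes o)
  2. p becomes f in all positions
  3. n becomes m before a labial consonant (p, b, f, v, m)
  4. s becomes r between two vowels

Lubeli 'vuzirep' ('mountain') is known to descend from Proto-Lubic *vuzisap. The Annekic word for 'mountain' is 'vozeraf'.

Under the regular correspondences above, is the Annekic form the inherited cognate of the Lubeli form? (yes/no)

Derive the expected Annekic reflex of *vuzisap:
Annekic: start from *vuzisap.
  rule 1 (vowel merger): vuzisap → vozisap
  rule 2 (unconditioned shift): vozisap → vozisaf
  rule 3: no change — vozisaf
  rule 4 (rhotacism): vozisaf → voziraf
  ⇒ Annekic voziraf
The regular Annekic reflex would be 'voziraf', but the attested form is 'vozeraf'. The correspondence is irregular, so they are not cognates (the Annekic form has a different source).

no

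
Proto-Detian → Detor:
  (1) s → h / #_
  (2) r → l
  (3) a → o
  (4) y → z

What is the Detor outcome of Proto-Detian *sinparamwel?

Detor: *sinparamwel > hinparamwel > hinpalamwel > hinpolomwel  (by debuccalisation, unconditioned shift, vowel merger)

hinpolomwel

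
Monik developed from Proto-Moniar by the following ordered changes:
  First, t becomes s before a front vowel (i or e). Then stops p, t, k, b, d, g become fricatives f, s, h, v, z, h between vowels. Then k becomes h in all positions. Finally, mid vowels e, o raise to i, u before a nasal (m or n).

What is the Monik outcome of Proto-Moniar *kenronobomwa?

Monik: start from *kenronobomwa.
  rule 1: no change — kenronobomwa
  rule 2 (intervocalic lenition): kenronobomwa → kenronovomwa
  rule 3 (unconditioned shift): kenronovomwa → henronovomwa
  rule 4 (pre-nasal raising): henronovomwa → hinrunovumwa
  ⇒ Monik hinrunovumwa

hinrunovumwa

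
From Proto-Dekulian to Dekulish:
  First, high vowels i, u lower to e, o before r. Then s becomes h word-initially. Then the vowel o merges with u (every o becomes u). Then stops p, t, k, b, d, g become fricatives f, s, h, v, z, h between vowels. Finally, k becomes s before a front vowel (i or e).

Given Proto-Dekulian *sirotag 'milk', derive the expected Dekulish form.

Dekulish: *sirotag
  sirotag → serotag   [pre-rhotic lowering]
  serotag → herotag   [debuccalisation]
  herotag → herutag   [vowel merger]
  herutag → herusag   [intervocalic lenition]
  herusag (rule 5 does not apply)
  giving Dekulish herusag.

herusag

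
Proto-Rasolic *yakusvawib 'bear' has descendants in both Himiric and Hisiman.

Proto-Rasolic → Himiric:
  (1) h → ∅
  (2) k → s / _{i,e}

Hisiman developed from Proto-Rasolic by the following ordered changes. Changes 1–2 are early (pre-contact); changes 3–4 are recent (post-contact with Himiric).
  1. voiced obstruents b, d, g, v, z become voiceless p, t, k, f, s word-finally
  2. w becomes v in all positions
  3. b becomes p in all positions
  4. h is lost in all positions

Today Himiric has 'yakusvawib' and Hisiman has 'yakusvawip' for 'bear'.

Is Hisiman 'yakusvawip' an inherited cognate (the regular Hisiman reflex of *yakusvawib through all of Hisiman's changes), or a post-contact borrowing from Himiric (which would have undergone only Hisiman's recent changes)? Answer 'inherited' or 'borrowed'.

borrowed

If inherited, *yakusvawib would pass through all of Hisiman's changes:
Hisiman: *yakusvawib
  yakusvawib → yakusvawip   [final devoicing]
  yakusvawip → yakusvavip   [unconditioned shift]
  yakusvavip (rule 3 does not apply)
  yakusvavip (rule 4 does not apply)
  giving Hisiman yakusvavip.
If borrowed from Himiric 'yakusvawib' after the early changes, it would undergo only the recent ones:
  rule 3 (unconditioned shift): yakusvawib → yakusvawip
  rule 4 (h-loss): no change (yakusvawip)
  ⇒ as a loan: yakusvawip
Hisiman 'yakusvawip' matches the loan outcome 'yakusvawip', not the inherited 'yakusvavip' — it skipped the early Hisiman changes, so it was borrowed from Himiric.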